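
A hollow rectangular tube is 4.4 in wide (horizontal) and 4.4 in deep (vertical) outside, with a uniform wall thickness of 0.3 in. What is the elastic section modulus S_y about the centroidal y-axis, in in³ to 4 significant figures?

Decompose the section into non-overlapping parts with the origin at the bottom-left of its bounding rectangle.
Outer rectangle: 4.4 × 4.4, A = 19.36 in², x = 2.2 in, Ī = 31.2341 in⁴.
Inner void (subtracted): 3.8 × 3.8, A = 14.44 in², x = 2.2 in, Ī = 17.3761 in⁴.
By symmetry the centroid is at mid-width, x̄ = 2.2 in.
All pieces are centred on the centroidal y-axis, so I = ΣĪ (holes subtracted) = 13.858 in⁴.
Extreme fibre distance c = 2.2 in; S = I/c = 6.29909 in³.

S_y ≈ 6.299 in³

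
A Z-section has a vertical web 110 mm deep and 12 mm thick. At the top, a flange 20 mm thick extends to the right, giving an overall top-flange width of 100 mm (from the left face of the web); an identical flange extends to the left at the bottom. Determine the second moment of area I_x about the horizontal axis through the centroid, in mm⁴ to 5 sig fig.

Split into non-overlapping primitives; take the origin at the lower-left of the bounding box.
Web: 12 × 110, A = 1 320 mm², y = 55 mm, Ī = 1 331 000 mm⁴.
Top flange (beyond web): 88 × 20, A = 1 760 mm², y = 100 mm, Ī = 58666.67 mm⁴.
Bottom flange (beyond web): 88 × 20, A = 1 760 mm², y = 10 mm, Ī = 58666.67 mm⁴.
Centroid: ȳ = ΣA·y / ΣA = 55 mm.
Transfer each piece to the horizontal axis through the centroid using Ī + A·d² with d = y − 55:
  web: d = 0 mm → contributes +1 331 000 mm⁴
  top flange (beyond web): d = 45 mm → contributes +3 622 667 mm⁴
  bottom flange (beyond web): d = -45 mm → contributes +3 622 667 mm⁴
Total I = 8 576 333 mm⁴.

I_x ≈ 8.5763 × 10⁶ mm⁴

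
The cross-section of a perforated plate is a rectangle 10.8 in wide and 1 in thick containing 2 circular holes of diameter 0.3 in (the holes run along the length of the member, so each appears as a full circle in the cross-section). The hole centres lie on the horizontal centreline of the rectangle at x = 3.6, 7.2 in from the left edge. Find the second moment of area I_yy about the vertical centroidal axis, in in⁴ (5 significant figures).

Decompose the section into non-overlapping parts with the origin at the bottom-left of its bounding rectangle.
Plate: 10.8 × 1, A = 10.8 in², x = 5.4 in, Ī = 104.976 in⁴.
Hole 1 (subtracted): ⌀0.3, A = 0.07068583 in², x = 3.6 in, Ī = 0.0003976078 in⁴.
Hole 2 (subtracted): ⌀0.3, A = 0.07068583 in², x = 7.2 in, Ī = 0.0003976078 in⁴.
By symmetry the centroid is at mid-width, x̄ = 5.4 in.
Transfer each piece to the vertical centroidal axis using Ī + A·d² with d = x − 5.4:
  plate: d = 0 in → contributes +104.976 in⁴
  hole 1: d = -1.8 in → contributes −0.2294197 in⁴
  hole 2: d = 1.8 in → contributes −0.2294197 in⁴
Total I = 104.5172 in⁴.

I_yy ≈ 104.52 in⁴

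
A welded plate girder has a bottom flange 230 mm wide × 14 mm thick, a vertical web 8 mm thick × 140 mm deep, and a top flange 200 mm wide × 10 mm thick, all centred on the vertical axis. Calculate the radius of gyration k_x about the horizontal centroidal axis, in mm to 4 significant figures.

k_x ≈ 69.62 mm

Treat the section as a set of non-overlapping primitives; coordinates are from the bounding-box lower-left.
Bottom plate: 230 × 14, A = 3 220 mm², y = 7 mm, Ī = 52593.3 mm⁴.
Web plate: 8 × 140, A = 1 120 mm², y = 84 mm, Ī = 1 829 333 mm⁴.
Top plate: 200 × 10, A = 2 000 mm², y = 159 mm, Ī = 16666.7 mm⁴.
Centroid: ȳ = ΣA·y / ΣA = 68.5521 mm.
Transfer each piece to the horizontal centroidal axis using Ī + A·d² with d = y − 68.5521:
  bottom plate: d = -61.5521 mm → contributes +12 252 062 mm⁴
  web plate: d = 15.4479 mm → contributes +2 096 609 mm⁴
  top plate: d = 90.4479 mm → contributes +16 378 330 mm⁴
Total I = 30 727 001 mm⁴.
Radius of gyration: k = √(I/A) = √(30 727 001 / 6 340) = 69.617 mm.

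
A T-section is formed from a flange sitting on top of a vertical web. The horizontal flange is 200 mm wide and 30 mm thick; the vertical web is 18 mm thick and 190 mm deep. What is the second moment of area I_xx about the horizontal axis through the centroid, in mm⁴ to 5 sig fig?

I_xx ≈ 3.7096 × 10⁷ mm⁴

Break the section into simple shapes (no overlaps), measuring from the bottom-left corner of the bounding box.
Flange: 200 × 30, A = 6 000 mm², y = 205 mm, Ī = 450 000 mm⁴.
Web: 18 × 190, A = 3 420 mm², y = 95 mm, Ī = 10 288 500 mm⁴.
Centroid: ȳ = ΣA·y / ΣA = 165.0637 mm.
Transfer each piece to the horizontal axis through the centroid using Ī + A·d² with d = y − 165.0637:
  flange: d = 39.93631 mm → contributes +10 019 451 mm⁴
  web: d = -70.06369 mm → contributes +27 077 011 mm⁴
Total I = 37 096 462 mm⁴.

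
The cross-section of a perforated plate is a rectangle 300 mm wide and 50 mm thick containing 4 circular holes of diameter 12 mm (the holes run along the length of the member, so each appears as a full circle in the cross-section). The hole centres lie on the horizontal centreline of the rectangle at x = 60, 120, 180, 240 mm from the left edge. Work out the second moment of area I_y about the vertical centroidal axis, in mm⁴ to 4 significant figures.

I_y ≈ 1.105 × 10⁸ mm⁴

Break the section into simple shapes (no overlaps), measuring from the bottom-left corner of the bounding box.
Plate: 300 × 50, A = 15 000 mm², x = 150 mm, Ī = 112 500 000 mm⁴.
Hole 1 (subtracted): ⌀12, A = 113.097 mm², x = 60 mm, Ī = 1017.88 mm⁴.
Hole 2 (subtracted): ⌀12, A = 113.097 mm², x = 120 mm, Ī = 1017.88 mm⁴.
Hole 3 (subtracted): ⌀12, A = 113.097 mm², x = 180 mm, Ī = 1017.88 mm⁴.
Hole 4 (subtracted): ⌀12, A = 113.097 mm², x = 240 mm, Ī = 1017.88 mm⁴.
By symmetry the centroid is at mid-width, x̄ = 150 mm.
Transfer each piece to the vertical centroidal axis using Ī + A·d² with d = x − 150:
  plate: d = 0 mm → contributes +112 500 000 mm⁴
  hole 1: d = -90 mm → contributes −917 106 mm⁴
  hole 2: d = -30 mm → contributes −102 805 mm⁴
  hole 3: d = 30 mm → contributes −102 805 mm⁴
  hole 4: d = 90 mm → contributes −917 106 mm⁴
Total I = 110 460 176 mm⁴.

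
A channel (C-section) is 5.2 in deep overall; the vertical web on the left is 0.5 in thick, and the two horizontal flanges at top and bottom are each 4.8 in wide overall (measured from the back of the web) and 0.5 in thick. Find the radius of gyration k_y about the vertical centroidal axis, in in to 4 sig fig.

k_y ≈ 1.523 in

Decompose the section into non-overlapping parts with the origin at the bottom-left of its bounding rectangle.
Web: 0.5 × 5.2, A = 2.6 in², x = 0.25 in, Ī = 0.0541667 in⁴.
Top flange (beyond web): 4.3 × 0.5, A = 2.15 in², x = 2.65 in, Ī = 3.31279 in⁴.
Bottom flange (beyond web): 4.3 × 0.5, A = 2.15 in², x = 2.65 in, Ī = 3.31279 in⁴.
Centroid: x̄ = ΣA·x / ΣA = 1.74565 in.
Transfer each piece to the vertical centroidal axis using Ī + A·d² with d = x − 1.74565:
  web: d = -1.49565 in → contributes +5.8703 in⁴
  top flange (beyond web): d = 0.904348 in → contributes +5.07116 in⁴
  bottom flange (beyond web): d = 0.904348 in → contributes +5.07116 in⁴
Total I = 16.0126 in⁴.
Radius of gyration: k = √(I/A) = √(16.0126 / 6.9) = 1.52337 in.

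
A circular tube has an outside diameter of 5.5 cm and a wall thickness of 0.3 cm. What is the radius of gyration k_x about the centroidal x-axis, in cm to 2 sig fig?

Break the section into simple shapes (no overlaps), measuring from the bottom-left corner of the bounding box.
Outer circle: ⌀5.5, A = 23.76 cm², y = 2.75 cm, Ī = 44.92 cm⁴.
Bore (subtracted): ⌀4.9, A = 18.86 cm², y = 2.75 cm, Ī = 28.3 cm⁴.
By symmetry the centroid is at mid-height, ȳ = 2.75 cm.
All pieces are centred on the centroidal x-axis, so I = ΣĪ (holes subtracted) = 16.62 cm⁴.
Radius of gyration: k = √(I/A) = √(16.62 / 4.901) = 1.842 cm.

k_x ≈ 1.8 cm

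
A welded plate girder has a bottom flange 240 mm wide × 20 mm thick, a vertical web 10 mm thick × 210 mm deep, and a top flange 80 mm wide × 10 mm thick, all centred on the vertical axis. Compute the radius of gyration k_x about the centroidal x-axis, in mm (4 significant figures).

k_x ≈ 83.03 mm

Break the section into simple shapes (no overlaps), measuring from the bottom-left corner of the bounding box.
Bottom plate: 240 × 20, A = 4 800 mm², y = 10 mm, Ī = 160 000 mm⁴.
Web plate: 10 × 210, A = 2 100 mm², y = 125 mm, Ī = 7 717 500 mm⁴.
Top plate: 80 × 10, A = 800 mm², y = 235 mm, Ī = 6666.67 mm⁴.
Centroid: ȳ = ΣA·y / ΣA = 64.7403 mm.
Transfer each piece to the centroidal x-axis using Ī + A·d² with d = y − 64.7403:
  bottom plate: d = -54.7403 mm → contributes +14 543 181 mm⁴
  web plate: d = 60.2597 mm → contributes +15 343 096 mm⁴
  top plate: d = 170.26 mm → contributes +23 197 370 mm⁴
Total I = 53 083 647 mm⁴.
Radius of gyration: k = √(I/A) = √(53 083 647 / 7 700) = 83.03 mm.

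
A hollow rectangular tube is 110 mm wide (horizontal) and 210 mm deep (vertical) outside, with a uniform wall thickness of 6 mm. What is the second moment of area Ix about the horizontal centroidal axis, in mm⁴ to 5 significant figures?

Treat the section as a set of non-overlapping primitives; coordinates are from the bounding-box lower-left.
Outer rectangle: 110 × 210, A = 23 100 mm², y = 105 mm, Ī = 84 892 500 mm⁴.
Inner void (subtracted): 98 × 198, A = 19 404 mm², y = 105 mm, Ī = 63 392 868 mm⁴.
By symmetry the centroid is at mid-height, ȳ = 105 mm.
All pieces are centred on the horizontal centroidal axis, so I = ΣĪ (holes subtracted) = 21 499 632 mm⁴.

Ix ≈ 2.1500 × 10⁷ mm⁴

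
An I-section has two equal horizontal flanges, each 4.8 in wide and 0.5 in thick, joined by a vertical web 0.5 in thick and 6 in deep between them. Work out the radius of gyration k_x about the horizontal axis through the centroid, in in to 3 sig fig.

k_x ≈ 2.77 in

Split into non-overlapping primitives; take the origin at the lower-left of the bounding box.
Bottom flange: 4.8 × 0.5, A = 2.4 in², y = 0.25 in, Ī = 0.05 in⁴.
Web: 0.5 × 6, A = 3 in², y = 3.5 in, Ī = 9 in⁴.
Top flange: 4.8 × 0.5, A = 2.4 in², y = 6.75 in, Ī = 0.05 in⁴.
By symmetry the centroid is at mid-height, ȳ = 3.5 in.
Transfer each piece to the horizontal axis through the centroid using Ī + A·d² with d = y − 3.5:
  bottom flange: d = -3.25 in → contributes +25.4 in⁴
  web: d = 0 in → contributes +9 in⁴
  top flange: d = 3.25 in → contributes +25.4 in⁴
Total I = 59.8 in⁴.
Radius of gyration: k = √(I/A) = √(59.8 / 7.8) = 2.7689 in.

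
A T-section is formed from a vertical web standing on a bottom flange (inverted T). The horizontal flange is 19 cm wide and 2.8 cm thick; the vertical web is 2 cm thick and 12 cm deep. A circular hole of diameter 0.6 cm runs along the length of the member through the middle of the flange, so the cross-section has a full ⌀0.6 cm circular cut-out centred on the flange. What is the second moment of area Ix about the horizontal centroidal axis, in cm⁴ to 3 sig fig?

Ix ≈ 1230 cm⁴

Treat the section as a set of non-overlapping primitives; coordinates are from the bounding-box lower-left.
Flange: 19 × 2.8, A = 53.2 cm², y = 1.4 cm, Ī = 34.757 cm⁴.
Web: 2 × 12, A = 24 cm², y = 8.8 cm, Ī = 288 cm⁴.
Hole (subtracted): ⌀0.6, A = 0.28274 cm², y = 1.4 cm, Ī = 0.0063617 cm⁴.
Centroid: ȳ = ΣA·y / ΣA = 3.709 cm.
Transfer each piece to the horizontal centroidal axis using Ī + A·d² with d = y − 3.709:
  flange: d = -2.309 cm → contributes +318.39 cm⁴
  web: d = 5.091 cm → contributes +910.04 cm⁴
  hole: d = -2.309 cm → contributes −1.5138 cm⁴
Total I = 1226.9 cm⁴.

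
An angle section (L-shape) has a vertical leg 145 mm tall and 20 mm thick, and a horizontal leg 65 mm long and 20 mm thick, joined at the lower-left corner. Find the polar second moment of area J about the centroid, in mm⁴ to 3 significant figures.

Break the section into simple shapes (no overlaps), measuring from the bottom-left corner of the bounding box.
Vertical leg: 20 × 145, A = 2 900 mm², y = 72.5 mm, Ī = 5 081 042 mm⁴.
Horizontal leg (remainder): 45 × 20, A = 900 mm², y = 10 mm, Ī = 30 000 mm⁴.
Centroid: ȳ = ΣA·y / ΣA = 57.697 mm.
Transfer each piece to the centroidal x-axis using Ī + A·d² with d = y − 57.697:
  vertical leg: d = 14.803 mm → contributes +5 716 484 mm⁴
  horizontal leg (remainder): d = -47.697 mm → contributes +2 077 535 mm⁴
Total I = 7 794 019 mm⁴.
For the y-axis: x̄ = 17.697 mm.
Repeating about the centroidal y-axis gives I_y = 974 019 mm⁴.
Polar second moment: J = I_x + I_y = 8 768 037 mm⁴.

J ≈ 8.77 × 10⁶ mm⁴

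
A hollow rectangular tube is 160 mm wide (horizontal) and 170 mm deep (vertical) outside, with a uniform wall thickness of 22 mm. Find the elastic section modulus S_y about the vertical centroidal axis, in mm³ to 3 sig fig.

S_y ≈ 5.20 × 10⁵ mm³

Treat the section as a set of non-overlapping primitives; coordinates are from the bounding-box lower-left.
Outer rectangle: 160 × 170, A = 27 200 mm², x = 80 mm, Ī = 58 026 667 mm⁴.
Inner void (subtracted): 116 × 126, A = 14 616 mm², x = 80 mm, Ī = 16 389 408 mm⁴.
By symmetry the centroid is at mid-width, x̄ = 80 mm.
All pieces are centred on the vertical centroidal axis, so I = ΣĪ (holes subtracted) = 41 637 259 mm⁴.
Extreme fibre distance c = 80 mm; S = I/c = 520 466 mm³.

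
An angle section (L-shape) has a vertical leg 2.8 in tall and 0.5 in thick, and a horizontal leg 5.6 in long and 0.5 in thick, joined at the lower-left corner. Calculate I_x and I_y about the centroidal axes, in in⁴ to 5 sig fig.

I_x ≈ 2.1631 in⁴, I_y ≈ 12.642 in⁴

Decompose the section into non-overlapping parts with the origin at the bottom-left of its bounding rectangle.
Vertical leg: 0.5 × 2.8, A = 1.4 in², y = 1.4 in, Ī = 0.9146667 in⁴.
Horizontal leg (remainder): 5.1 × 0.5, A = 2.55 in², y = 0.25 in, Ī = 0.053125 in⁴.
Centroid: ȳ = ΣA·y / ΣA = 0.6575949 in.
Transfer each piece to the centroidal x-axis using Ī + A·d² with d = y − 0.6575949:
  vertical leg: d = 0.7424051 in → contributes +1.686298 in⁴
  horizontal leg (remainder): d = -0.4075949 in → contributes +0.4767658 in⁴
Total I = 2.163064 in⁴.
For the y-axis: x̄ = 2.057595 in.
Repeating about the centroidal y-axis gives I_y = 12.64206 in⁴.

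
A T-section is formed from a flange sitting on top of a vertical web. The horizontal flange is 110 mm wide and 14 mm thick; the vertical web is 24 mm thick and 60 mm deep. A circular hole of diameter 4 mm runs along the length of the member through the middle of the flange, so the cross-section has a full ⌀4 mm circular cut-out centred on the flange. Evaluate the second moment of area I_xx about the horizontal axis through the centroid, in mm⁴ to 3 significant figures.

I_xx ≈ 1.47 × 10⁶ mm⁴

Split into non-overlapping primitives; take the origin at the lower-left of the bounding box.
Flange: 110 × 14, A = 1 540 mm², y = 67 mm, Ī = 25 153 mm⁴.
Web: 24 × 60, A = 1 440 mm², y = 30 mm, Ī = 432 000 mm⁴.
Hole (subtracted): ⌀4, A = 12.566 mm², y = 67 mm, Ī = 12.566 mm⁴.
Centroid: ȳ = ΣA·y / ΣA = 49.045 mm.
Transfer each piece to the horizontal axis through the centroid using Ī + A·d² with d = y − 49.045:
  flange: d = 17.955 mm → contributes +521 617 mm⁴
  web: d = -19.045 mm → contributes +954 310 mm⁴
  hole: d = 17.955 mm → contributes −4063.7 mm⁴
Total I = 1 471 863 mm⁴.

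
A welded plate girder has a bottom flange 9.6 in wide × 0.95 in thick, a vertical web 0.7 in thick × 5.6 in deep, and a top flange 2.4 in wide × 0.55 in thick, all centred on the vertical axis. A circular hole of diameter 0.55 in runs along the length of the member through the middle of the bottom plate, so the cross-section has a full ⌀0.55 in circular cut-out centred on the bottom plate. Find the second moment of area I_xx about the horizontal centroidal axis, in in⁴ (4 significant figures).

Decompose the section into non-overlapping parts with the origin at the bottom-left of its bounding rectangle.
Bottom plate: 9.6 × 0.95, A = 9.12 in², y = 0.475 in, Ī = 0.6859 in⁴.
Web plate: 0.7 × 5.6, A = 3.92 in², y = 3.75 in, Ī = 10.2443 in⁴.
Top plate: 2.4 × 0.55, A = 1.32 in², y = 6.825 in, Ī = 0.033275 in⁴.
Hole (subtracted): ⌀0.55, A = 0.237583 in², y = 0.475 in, Ī = 0.0044918 in⁴.
Centroid: ȳ = ΣA·y / ΣA = 1.97758 in.
Transfer each piece to the horizontal centroidal axis using Ī + A·d² with d = y − 1.97758:
  bottom plate: d = -1.50258 in → contributes +21.2764 in⁴
  web plate: d = 1.77242 in → contributes +22.5589 in⁴
  top plate: d = 4.84742 in → contributes +31.05 in⁴
  hole: d = -1.50258 in → contributes −0.540891 in⁴
Total I = 74.3444 in⁴.

I_xx ≈ 74.34 in⁴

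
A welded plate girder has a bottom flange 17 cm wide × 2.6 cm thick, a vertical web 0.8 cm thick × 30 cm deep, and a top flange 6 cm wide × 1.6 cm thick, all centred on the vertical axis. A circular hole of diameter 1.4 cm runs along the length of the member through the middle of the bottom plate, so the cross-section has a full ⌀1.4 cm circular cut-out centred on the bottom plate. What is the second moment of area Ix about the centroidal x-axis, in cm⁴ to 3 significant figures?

Ix ≈ 1.17 × 10⁴ cm⁴

Break the section into simple shapes (no overlaps), measuring from the bottom-left corner of the bounding box.
Bottom plate: 17 × 2.6, A = 44.2 cm², y = 1.3 cm, Ī = 24.899 cm⁴.
Web plate: 0.8 × 30, A = 24 cm², y = 17.6 cm, Ī = 1 800 cm⁴.
Top plate: 6 × 1.6, A = 9.6 cm², y = 33.4 cm, Ī = 2.048 cm⁴.
Hole (subtracted): ⌀1.4, A = 1.5394 cm², y = 1.3 cm, Ī = 0.18857 cm⁴.
Centroid: ȳ = ΣA·y / ΣA = 10.471 cm.
Transfer each piece to the centroidal x-axis using Ī + A·d² with d = y − 10.471:
  bottom plate: d = -9.1707 cm → contributes +3742.2 cm⁴
  web plate: d = 7.1293 cm → contributes +3019.9 cm⁴
  top plate: d = 22.929 cm → contributes +5049.3 cm⁴
  hole: d = -9.1707 cm → contributes −129.65 cm⁴
Total I = 11 682 cm⁴.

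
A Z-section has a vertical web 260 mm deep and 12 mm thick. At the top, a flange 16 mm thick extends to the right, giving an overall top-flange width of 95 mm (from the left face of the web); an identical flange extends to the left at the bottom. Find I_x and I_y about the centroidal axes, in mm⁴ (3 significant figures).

I_x ≈ 5.72 × 10⁷ mm⁴, I_y ≈ 7.55 × 10⁶ mm⁴

Treat the section as a set of non-overlapping primitives; coordinates are from the bounding-box lower-left.
Web: 12 × 260, A = 3 120 mm², y = 130 mm, Ī = 17 576 000 mm⁴.
Top flange (beyond web): 83 × 16, A = 1 328 mm², y = 252 mm, Ī = 28 331 mm⁴.
Bottom flange (beyond web): 83 × 16, A = 1 328 mm², y = 8 mm, Ī = 28 331 mm⁴.
Centroid: ȳ = ΣA·y / ΣA = 130 mm.
Transfer each piece to the centroidal x-axis using Ī + A·d² with d = y − 130:
  web: d = 0 mm → contributes +17 576 000 mm⁴
  top flange (beyond web): d = 122 mm → contributes +19 794 283 mm⁴
  bottom flange (beyond web): d = -122 mm → contributes +19 794 283 mm⁴
Total I = 57 164 565 mm⁴.
For the y-axis: x̄ = 89 mm.
Repeating about the centroidal y-axis gives I_y = 7 554 805 mm⁴.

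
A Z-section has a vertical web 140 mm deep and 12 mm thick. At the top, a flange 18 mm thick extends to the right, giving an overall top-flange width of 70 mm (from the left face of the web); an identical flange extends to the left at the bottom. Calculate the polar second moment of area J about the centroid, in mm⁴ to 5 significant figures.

Break the section into simple shapes (no overlaps), measuring from the bottom-left corner of the bounding box.
Web: 12 × 140, A = 1 680 mm², y = 70 mm, Ī = 2 744 000 mm⁴.
Top flange (beyond web): 58 × 18, A = 1 044 mm², y = 131 mm, Ī = 28 188 mm⁴.
Bottom flange (beyond web): 58 × 18, A = 1 044 mm², y = 9 mm, Ī = 28 188 mm⁴.
Centroid: ȳ = ΣA·y / ΣA = 70 mm.
Transfer each piece to the centroidal x-axis using Ī + A·d² with d = y − 70:
  web: d = 0 mm → contributes +2 744 000 mm⁴
  top flange (beyond web): d = 61 mm → contributes +3 912 912 mm⁴
  bottom flange (beyond web): d = -61 mm → contributes +3 912 912 mm⁴
Total I = 10 569 824 mm⁴.
For the y-axis: x̄ = 64 mm.
Repeating about the centroidal y-axis gives I_y = 3 163 296 mm⁴.
Polar second moment: J = I_x + I_y = 13 733 120 mm⁴.

J ≈ 1.3733 × 10⁷ mm⁴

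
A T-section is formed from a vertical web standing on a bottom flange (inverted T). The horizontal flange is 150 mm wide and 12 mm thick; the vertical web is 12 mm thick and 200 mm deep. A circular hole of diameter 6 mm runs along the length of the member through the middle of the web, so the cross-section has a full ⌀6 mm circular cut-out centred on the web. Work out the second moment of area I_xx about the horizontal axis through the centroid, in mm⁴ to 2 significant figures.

Split into non-overlapping primitives; take the origin at the lower-left of the bounding box.
Flange: 150 × 12, A = 1 800 mm², y = 6 mm, Ī = 21 600 mm⁴.
Web: 12 × 200, A = 2 400 mm², y = 112 mm, Ī = 8 000 000 mm⁴.
Hole (subtracted): ⌀6, A = 28.27 mm², y = 112 mm, Ī = 63.62 mm⁴.
Centroid: ȳ = ΣA·y / ΣA = 66.26 mm.
Transfer each piece to the horizontal axis through the centroid using Ī + A·d² with d = y − 66.26:
  flange: d = -60.26 mm → contributes +6 558 648 mm⁴
  web: d = 45.74 mm → contributes +13 020 379 mm⁴
  hole: d = 45.74 mm → contributes −59 209 mm⁴
Total I = 19 519 818 mm⁴.

I_xx ≈ 2.0 × 10⁷ mm⁴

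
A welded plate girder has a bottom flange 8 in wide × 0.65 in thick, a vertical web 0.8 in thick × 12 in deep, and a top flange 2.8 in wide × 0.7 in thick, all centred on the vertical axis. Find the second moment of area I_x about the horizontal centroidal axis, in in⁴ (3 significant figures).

Split into non-overlapping primitives; take the origin at the lower-left of the bounding box.
Bottom plate: 8 × 0.65, A = 5.2 in², y = 0.325 in, Ī = 0.18308 in⁴.
Web plate: 0.8 × 12, A = 9.6 in², y = 6.65 in, Ī = 115.2 in⁴.
Top plate: 2.8 × 0.7, A = 1.96 in², y = 13 in, Ī = 0.080033 in⁴.
Centroid: ȳ = ΣA·y / ΣA = 5.4302 in.
Transfer each piece to the horizontal centroidal axis using Ī + A·d² with d = y − 5.4302:
  bottom plate: d = -5.1052 in → contributes +135.71 in⁴
  web plate: d = 1.2198 in → contributes +129.48 in⁴
  top plate: d = 7.5698 in → contributes +112.39 in⁴
Total I = 377.59 in⁴.

I_x ≈ 378 in⁴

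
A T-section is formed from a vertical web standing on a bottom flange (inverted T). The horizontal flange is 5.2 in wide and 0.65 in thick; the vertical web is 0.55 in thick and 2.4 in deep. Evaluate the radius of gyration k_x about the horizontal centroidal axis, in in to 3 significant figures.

k_x ≈ 0.794 in

Decompose the section into non-overlapping parts with the origin at the bottom-left of its bounding rectangle.
Flange: 5.2 × 0.65, A = 3.38 in², y = 0.325 in, Ī = 0.119 in⁴.
Web: 0.55 × 2.4, A = 1.32 in², y = 1.85 in, Ī = 0.6336 in⁴.
Centroid: ȳ = ΣA·y / ΣA = 0.7533 in.
Transfer each piece to the horizontal centroidal axis using Ī + A·d² with d = y − 0.7533:
  flange: d = -0.4283 in → contributes +0.73903 in⁴
  web: d = 1.0967 in → contributes +2.2212 in⁴
Total I = 2.9603 in⁴.
Radius of gyration: k = √(I/A) = √(2.9603 / 4.7) = 0.79363 in.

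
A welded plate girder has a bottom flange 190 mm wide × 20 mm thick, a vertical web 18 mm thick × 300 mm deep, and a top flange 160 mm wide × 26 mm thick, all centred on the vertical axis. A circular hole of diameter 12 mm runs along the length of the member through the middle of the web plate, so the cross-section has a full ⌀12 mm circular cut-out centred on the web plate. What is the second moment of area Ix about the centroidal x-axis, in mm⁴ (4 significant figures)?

Ix ≈ 2.483 × 10⁸ mm⁴

Treat the section as a set of non-overlapping primitives; coordinates are from the bounding-box lower-left.
Bottom plate: 190 × 20, A = 3 800 mm², y = 10 mm, Ī = 126 667 mm⁴.
Web plate: 18 × 300, A = 5 400 mm², y = 170 mm, Ī = 40 500 000 mm⁴.
Top plate: 160 × 26, A = 4 160 mm², y = 333 mm, Ī = 234 347 mm⁴.
Hole (subtracted): ⌀12, A = 113.097 mm², y = 170 mm, Ī = 1017.88 mm⁴.
Centroid: ȳ = ΣA·y / ΣA = 175.29 mm.
Transfer each piece to the centroidal x-axis using Ī + A·d² with d = y − 175.29:
  bottom plate: d = -165.29 mm → contributes +103 946 015 mm⁴
  web plate: d = -5.29029 mm → contributes +40 651 131 mm⁴
  top plate: d = 157.71 mm → contributes +103 703 329 mm⁴
  hole: d = -5.29029 mm → contributes −4183.15 mm⁴
Total I = 248 296 292 mm⁴.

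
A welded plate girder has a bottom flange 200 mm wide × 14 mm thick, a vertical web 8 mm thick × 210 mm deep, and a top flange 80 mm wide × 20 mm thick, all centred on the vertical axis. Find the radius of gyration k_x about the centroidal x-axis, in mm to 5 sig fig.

Split into non-overlapping primitives; take the origin at the lower-left of the bounding box.
Bottom plate: 200 × 14, A = 2 800 mm², y = 7 mm, Ī = 45733.33 mm⁴.
Web plate: 8 × 210, A = 1 680 mm², y = 119 mm, Ī = 6 174 000 mm⁴.
Top plate: 80 × 20, A = 1 600 mm², y = 234 mm, Ī = 53333.33 mm⁴.
Centroid: ȳ = ΣA·y / ΣA = 97.68421 mm.
Transfer each piece to the centroidal x-axis using Ī + A·d² with d = y − 97.68421:
  bottom plate: d = -90.68421 mm → contributes +23 071 886 mm⁴
  web plate: d = 21.31579 mm → contributes +6 937 330 mm⁴
  top plate: d = 136.3158 mm → contributes +29 784 524 mm⁴
Total I = 59 793 740 mm⁴.
Radius of gyration: k = √(I/A) = √(59 793 740 / 6 080) = 99.16903 mm.

k_x ≈ 99.169 mm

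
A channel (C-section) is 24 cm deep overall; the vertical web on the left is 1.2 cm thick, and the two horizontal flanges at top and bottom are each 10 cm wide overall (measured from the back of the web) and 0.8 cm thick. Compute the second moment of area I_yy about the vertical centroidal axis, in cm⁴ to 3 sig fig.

I_yy ≈ 331 cm⁴

Treat the section as a set of non-overlapping primitives; coordinates are from the bounding-box lower-left.
Web: 1.2 × 24, A = 28.8 cm², x = 0.6 cm, Ī = 3.456 cm⁴.
Top flange (beyond web): 8.8 × 0.8, A = 7.04 cm², x = 5.6 cm, Ī = 45.431 cm⁴.
Bottom flange (beyond web): 8.8 × 0.8, A = 7.04 cm², x = 5.6 cm, Ī = 45.431 cm⁴.
Centroid: x̄ = ΣA·x / ΣA = 2.2418 cm.
Transfer each piece to the vertical centroidal axis using Ī + A·d² with d = x − 2.2418:
  web: d = -1.6418 cm → contributes +81.086 cm⁴
  top flange (beyond web): d = 3.3582 cm → contributes +124.83 cm⁴
  bottom flange (beyond web): d = 3.3582 cm → contributes +124.83 cm⁴
Total I = 330.74 cm⁴.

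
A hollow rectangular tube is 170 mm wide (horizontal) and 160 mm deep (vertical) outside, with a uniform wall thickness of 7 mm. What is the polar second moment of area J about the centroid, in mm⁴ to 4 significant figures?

J ≈ 3.689 × 10⁷ mm⁴

Split into non-overlapping primitives; take the origin at the lower-left of the bounding box.
Outer rectangle: 170 × 160, A = 27 200 mm², y = 80 mm, Ī = 58 026 667 mm⁴.
Inner void (subtracted): 156 × 146, A = 22 776 mm², y = 80 mm, Ī = 40 457 768 mm⁴.
By symmetry the centroid is at mid-height, ȳ = 80 mm.
All pieces are centred on the centroidal x-axis, so I = ΣĪ (holes subtracted) = 17 568 899 mm⁴.
Repeating about the centroidal y-axis gives I_y = 19 316 939 mm⁴.
Polar second moment: J = I_x + I_y = 36 885 837 mm⁴.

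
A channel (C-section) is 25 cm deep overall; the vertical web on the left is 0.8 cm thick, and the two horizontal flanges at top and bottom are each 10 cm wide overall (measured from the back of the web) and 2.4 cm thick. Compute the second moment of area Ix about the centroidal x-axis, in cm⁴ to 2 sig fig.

Split into non-overlapping primitives; take the origin at the lower-left of the bounding box.
Web: 0.8 × 25, A = 20 cm², y = 12.5 cm, Ī = 1 042 cm⁴.
Top flange (beyond web): 9.2 × 2.4, A = 22.08 cm², y = 23.8 cm, Ī = 10.6 cm⁴.
Bottom flange (beyond web): 9.2 × 2.4, A = 22.08 cm², y = 1.2 cm, Ī = 10.6 cm⁴.
By symmetry the centroid is at mid-height, ȳ = 12.5 cm.
Transfer each piece to the centroidal x-axis using Ī + A·d² with d = y − 12.5:
  web: d = 0 cm → contributes +1 042 cm⁴
  top flange (beyond web): d = 11.3 cm → contributes +2 830 cm⁴
  bottom flange (beyond web): d = -11.3 cm → contributes +2 830 cm⁴
Total I = 6 702 cm⁴.

Ix ≈ 6700 cm⁴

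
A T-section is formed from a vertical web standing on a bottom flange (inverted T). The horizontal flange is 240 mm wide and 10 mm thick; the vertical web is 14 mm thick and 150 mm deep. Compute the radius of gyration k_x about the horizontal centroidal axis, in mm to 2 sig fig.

Treat the section as a set of non-overlapping primitives; coordinates are from the bounding-box lower-left.
Flange: 240 × 10, A = 2 400 mm², y = 5 mm, Ī = 20 000 mm⁴.
Web: 14 × 150, A = 2 100 mm², y = 85 mm, Ī = 3 937 500 mm⁴.
Centroid: ȳ = ΣA·y / ΣA = 42.33 mm.
Transfer each piece to the horizontal centroidal axis using Ī + A·d² with d = y − 42.33:
  flange: d = -37.33 mm → contributes +3 365 067 mm⁴
  web: d = 42.67 mm → contributes +7 760 433 mm⁴
Total I = 11 125 500 mm⁴.
Radius of gyration: k = √(I/A) = √(11 125 500 / 4 500) = 49.72 mm.

k_x ≈ 50 mm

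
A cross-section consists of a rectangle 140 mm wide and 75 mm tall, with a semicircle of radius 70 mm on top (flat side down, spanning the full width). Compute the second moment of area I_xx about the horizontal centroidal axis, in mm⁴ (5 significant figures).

Break the section into simple shapes (no overlaps), measuring from the bottom-left corner of the bounding box.
Rectangular body: 140 × 75, A = 10 500 mm², y = 37.5 mm, Ī = 4 921 875 mm⁴.
Semicircular cap: semicircle r = 70, A = 7696.902 mm², y = 104.7089 mm, Ī = 2 635 265 mm⁴.
Centroid: ȳ = ΣA·y / ΣA = 65.92794 mm.
Transfer each piece to the horizontal centroidal axis using Ī + A·d² with d = y − 65.92794:
  rectangular body: d = -28.42794 mm → contributes +13 407 428 mm⁴
  semicircular cap: d = 38.78098 mm → contributes +14 211 131 mm⁴
Total I = 27 618 560 mm⁴.

I_xx ≈ 2.7619 × 10⁷ mm⁴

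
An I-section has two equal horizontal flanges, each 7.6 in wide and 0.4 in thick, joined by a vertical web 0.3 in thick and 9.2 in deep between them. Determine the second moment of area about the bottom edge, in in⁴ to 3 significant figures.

I_base ≈ 381 in⁴

Decompose the section into non-overlapping parts with the origin at the bottom-left of its bounding rectangle.
Bottom flange: 7.6 × 0.4, A = 3.04 in², y = 0.2 in, Ī = 0.040533 in⁴.
Web: 0.3 × 9.2, A = 2.76 in², y = 5 in, Ī = 19.467 in⁴.
Top flange: 7.6 × 0.4, A = 3.04 in², y = 9.8 in, Ī = 0.040533 in⁴.
Transfer each piece to the base of the section using Ī + A·d² with d = y − 0:
  bottom flange: d = 0.2 in → contributes +0.16213 in⁴
  web: d = 5 in → contributes +88.467 in⁴
  top flange: d = 9.8 in → contributes +292 in⁴
Total I = 380.63 in⁴.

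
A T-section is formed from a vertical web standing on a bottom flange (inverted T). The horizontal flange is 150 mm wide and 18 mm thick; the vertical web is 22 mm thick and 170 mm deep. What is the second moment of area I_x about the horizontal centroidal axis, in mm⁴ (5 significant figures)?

I_x ≈ 2.2935 × 10⁷ mm⁴

Break the section into simple shapes (no overlaps), measuring from the bottom-left corner of the bounding box.
Flange: 150 × 18, A = 2 700 mm², y = 9 mm, Ī = 72 900 mm⁴.
Web: 22 × 170, A = 3 740 mm², y = 103 mm, Ī = 9 007 167 mm⁴.
Centroid: ȳ = ΣA·y / ΣA = 63.59006 mm.
Transfer each piece to the horizontal centroidal axis using Ī + A·d² with d = y − 63.59006:
  flange: d = -54.59006 mm → contributes +8 119 102 mm⁴
  web: d = 39.40994 mm → contributes +14 815 922 mm⁴
Total I = 22 935 024 mm⁴.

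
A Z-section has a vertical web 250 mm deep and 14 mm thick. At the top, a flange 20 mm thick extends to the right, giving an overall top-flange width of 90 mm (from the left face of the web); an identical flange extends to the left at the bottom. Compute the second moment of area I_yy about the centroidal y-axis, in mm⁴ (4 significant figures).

I_yy ≈ 7.676 × 10⁶ mm⁴

Decompose the section into non-overlapping parts with the origin at the bottom-left of its bounding rectangle.
Web: 14 × 250, A = 3 500 mm², x = 83 mm, Ī = 57166.7 mm⁴.
Top flange (beyond web): 76 × 20, A = 1 520 mm², x = 128 mm, Ī = 731 627 mm⁴.
Bottom flange (beyond web): 76 × 20, A = 1 520 mm², x = 38 mm, Ī = 731 627 mm⁴.
Centroid: x̄ = ΣA·x / ΣA = 83 mm.
Transfer each piece to the centroidal y-axis using Ī + A·d² with d = x − 83:
  web: d = 0 mm → contributes +57166.7 mm⁴
  top flange (beyond web): d = 45 mm → contributes +3 809 627 mm⁴
  bottom flange (beyond web): d = -45 mm → contributes +3 809 627 mm⁴
Total I = 7 676 420 mm⁴.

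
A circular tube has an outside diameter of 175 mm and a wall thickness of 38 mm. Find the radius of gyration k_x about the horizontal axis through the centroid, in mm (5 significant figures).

Break the section into simple shapes (no overlaps), measuring from the bottom-left corner of the bounding box.
Outer circle: ⌀175, A = 24052.82 mm², y = 87.5 mm, Ī = 46 038 598 mm⁴.
Bore (subtracted): ⌀99, A = 7697.687 mm², y = 87.5 mm, Ī = 4 715 315 mm⁴.
By symmetry the centroid is at mid-height, ȳ = 87.5 mm.
All pieces are centred on the horizontal axis through the centroid, so I = ΣĪ (holes subtracted) = 41 323 284 mm⁴.
Radius of gyration: k = √(I/A) = √(41 323 284 / 16355.13) = 50.26554 mm.

k_x ≈ 50.266 mm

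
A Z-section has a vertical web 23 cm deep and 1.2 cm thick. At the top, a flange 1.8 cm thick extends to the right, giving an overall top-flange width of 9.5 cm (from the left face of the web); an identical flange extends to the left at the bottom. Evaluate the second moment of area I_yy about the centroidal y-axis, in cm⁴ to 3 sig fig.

I_yy ≈ 849 cm⁴

Break the section into simple shapes (no overlaps), measuring from the bottom-left corner of the bounding box.
Web: 1.2 × 23, A = 27.6 cm², x = 8.9 cm, Ī = 3.312 cm⁴.
Top flange (beyond web): 8.3 × 1.8, A = 14.94 cm², x = 13.65 cm, Ī = 85.768 cm⁴.
Bottom flange (beyond web): 8.3 × 1.8, A = 14.94 cm², x = 4.15 cm, Ī = 85.768 cm⁴.
Centroid: x̄ = ΣA·x / ΣA = 8.9 cm.
Transfer each piece to the centroidal y-axis using Ī + A·d² with d = x − 8.9:
  web: d = 0 cm → contributes +3.312 cm⁴
  top flange (beyond web): d = 4.75 cm → contributes +422.85 cm⁴
  bottom flange (beyond web): d = -4.75 cm → contributes +422.85 cm⁴
Total I = 849.02 cm⁴.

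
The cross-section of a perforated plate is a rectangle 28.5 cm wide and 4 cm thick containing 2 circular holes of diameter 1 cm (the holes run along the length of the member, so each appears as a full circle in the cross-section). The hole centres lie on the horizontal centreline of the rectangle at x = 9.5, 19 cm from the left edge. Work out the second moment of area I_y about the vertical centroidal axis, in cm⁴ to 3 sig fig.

Decompose the section into non-overlapping parts with the origin at the bottom-left of its bounding rectangle.
Plate: 28.5 × 4, A = 114 cm², x = 14.25 cm, Ī = 7716.4 cm⁴.
Hole 1 (subtracted): ⌀1, A = 0.7854 cm², x = 9.5 cm, Ī = 0.049087 cm⁴.
Hole 2 (subtracted): ⌀1, A = 0.7854 cm², x = 19 cm, Ī = 0.049087 cm⁴.
By symmetry the centroid is at mid-width, x̄ = 14.25 cm.
Transfer each piece to the vertical centroidal axis using Ī + A·d² with d = x − 14.25:
  plate: d = 0 cm → contributes +7716.4 cm⁴
  hole 1: d = -4.75 cm → contributes −17.77 cm⁴
  hole 2: d = 4.75 cm → contributes −17.77 cm⁴
Total I = 7680.8 cm⁴.

I_y ≈ 7680 cm⁴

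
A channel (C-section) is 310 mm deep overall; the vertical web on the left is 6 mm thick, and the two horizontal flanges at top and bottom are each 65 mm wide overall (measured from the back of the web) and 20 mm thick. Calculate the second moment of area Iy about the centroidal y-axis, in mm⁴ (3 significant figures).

Decompose the section into non-overlapping parts with the origin at the bottom-left of its bounding rectangle.
Web: 6 × 310, A = 1 860 mm², x = 3 mm, Ī = 5 580 mm⁴.
Top flange (beyond web): 59 × 20, A = 1 180 mm², x = 35.5 mm, Ī = 342 298 mm⁴.
Bottom flange (beyond web): 59 × 20, A = 1 180 mm², x = 35.5 mm, Ī = 342 298 mm⁴.
Centroid: x̄ = ΣA·x / ΣA = 21.175 mm.
Transfer each piece to the centroidal y-axis using Ī + A·d² with d = x − 21.175:
  web: d = -18.175 mm → contributes +620 019 mm⁴
  top flange (beyond web): d = 14.325 mm → contributes +584 429 mm⁴
  bottom flange (beyond web): d = 14.325 mm → contributes +584 429 mm⁴
Total I = 1 788 877 mm⁴.

Iy ≈ 1.79 × 10⁶ mm⁴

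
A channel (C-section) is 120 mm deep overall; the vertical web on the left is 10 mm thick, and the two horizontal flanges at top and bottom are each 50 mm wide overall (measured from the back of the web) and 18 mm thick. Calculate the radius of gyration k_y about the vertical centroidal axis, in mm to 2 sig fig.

Break the section into simple shapes (no overlaps), measuring from the bottom-left corner of the bounding box.
Web: 10 × 120, A = 1 200 mm², x = 5 mm, Ī = 10 000 mm⁴.
Top flange (beyond web): 40 × 18, A = 720 mm², x = 30 mm, Ī = 96 000 mm⁴.
Bottom flange (beyond web): 40 × 18, A = 720 mm², x = 30 mm, Ī = 96 000 mm⁴.
Centroid: x̄ = ΣA·x / ΣA = 18.64 mm.
Transfer each piece to the vertical centroidal axis using Ī + A·d² with d = x − 18.64:
  web: d = -13.64 mm → contributes +233 140 mm⁴
  top flange (beyond web): d = 11.36 mm → contributes +188 975 mm⁴
  bottom flange (beyond web): d = 11.36 mm → contributes +188 975 mm⁴
Total I = 611 091 mm⁴.
Radius of gyration: k = √(I/A) = √(611 091 / 2 640) = 15.21 mm.

k_y ≈ 15 mm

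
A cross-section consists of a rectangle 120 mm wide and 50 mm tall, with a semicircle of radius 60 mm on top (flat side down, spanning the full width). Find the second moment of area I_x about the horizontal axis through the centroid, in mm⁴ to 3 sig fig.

Break the section into simple shapes (no overlaps), measuring from the bottom-left corner of the bounding box.
Rectangular body: 120 × 50, A = 6 000 mm², y = 25 mm, Ī = 1 250 000 mm⁴.
Semicircular cap: semicircle r = 60, A = 5654.9 mm², y = 75.465 mm, Ī = 1 422 450 mm⁴.
Centroid: ȳ = ΣA·y / ΣA = 49.485 mm.
Transfer each piece to the horizontal axis through the centroid using Ī + A·d² with d = y − 49.485:
  rectangular body: d = -24.485 mm → contributes +4 847 148 mm⁴
  semicircular cap: d = 25.98 mm → contributes +5 239 143 mm⁴
Total I = 10 086 291 mm⁴.

I_x ≈ 1.01 × 10⁷ mm⁴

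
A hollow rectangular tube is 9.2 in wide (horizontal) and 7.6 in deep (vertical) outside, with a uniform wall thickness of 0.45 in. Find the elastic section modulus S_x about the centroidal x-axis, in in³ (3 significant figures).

Decompose the section into non-overlapping parts with the origin at the bottom-left of its bounding rectangle.
Outer rectangle: 9.2 × 7.6, A = 69.92 in², y = 3.8 in, Ī = 336.55 in⁴.
Inner void (subtracted): 8.3 × 6.7, A = 55.61 in², y = 3.8 in, Ī = 208.03 in⁴.
By symmetry the centroid is at mid-height, ȳ = 3.8 in.
All pieces are centred on the centroidal x-axis, so I = ΣĪ (holes subtracted) = 128.52 in⁴.
Extreme fibre distance c = 3.8 in; S = I/c = 33.821 in³.

S_x ≈ 33.8 in³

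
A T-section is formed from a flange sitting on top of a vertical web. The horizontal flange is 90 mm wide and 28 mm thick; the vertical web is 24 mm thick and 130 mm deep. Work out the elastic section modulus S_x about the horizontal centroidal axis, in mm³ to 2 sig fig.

Treat the section as a set of non-overlapping primitives; coordinates are from the bounding-box lower-left.
Flange: 90 × 28, A = 2 520 mm², y = 144 mm, Ī = 164 640 mm⁴.
Web: 24 × 130, A = 3 120 mm², y = 65 mm, Ī = 4 394 000 mm⁴.
Centroid: ȳ = ΣA·y / ΣA = 100.3 mm.
Transfer each piece to the horizontal centroidal axis using Ī + A·d² with d = y − 100.3:
  flange: d = 43.7 mm → contributes +4 977 527 mm⁴
  web: d = -35.3 mm → contributes +8 281 332 mm⁴
Total I = 13 258 860 mm⁴.
Extreme fibre distance c = 100.3 mm; S = I/c = 132 195 mm³.

S_x ≈ 1.3 × 10⁵ mm³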